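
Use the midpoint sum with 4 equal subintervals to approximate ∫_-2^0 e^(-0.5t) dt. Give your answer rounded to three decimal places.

3.428

Δt = (0 − (-2))/4 = 0.5.
Midpoints: -1.75, -1.25, -0.75, -0.25.
f(-1.75) ≈ 2.399, f(-1.25) ≈ 1.868, f(-0.75) ≈ 1.455, f(-0.25) ≈ 1.133.
Sum = Δt · [f(-1.75) + f(-1.25) + f(-0.75) + f(-0.25)].
Sum ≈ 3.428.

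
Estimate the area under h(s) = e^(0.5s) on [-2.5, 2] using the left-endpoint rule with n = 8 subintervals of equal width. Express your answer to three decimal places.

4.212

Δs = (2 − (-2.5))/8 = 0.5625.
Left endpoints: -2.5, -1.9375, -1.375, -0.8125, -0.25, 0.3125, 0.875, 1.4375.
h(-2.5) ≈ 0.287, h(-1.9375) ≈ 0.380, h(-1.375) ≈ 0.503, h(-0.8125) ≈ 0.666, h(-0.25) ≈ 0.882, h(0.3125) ≈ 1.169, h(0.875) ≈ 1.549, h(1.4375) ≈ 2.052.
Sum = Δs · [h(-2.5) + h(-1.9375) + h(-1.375) + ...].
Sum ≈ 4.212.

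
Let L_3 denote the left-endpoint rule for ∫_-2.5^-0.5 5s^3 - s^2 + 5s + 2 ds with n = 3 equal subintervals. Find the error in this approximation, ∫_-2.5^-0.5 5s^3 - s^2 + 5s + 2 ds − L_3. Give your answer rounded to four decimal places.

34.6481

Exact integral: ∫_-2.5^-0.5 f(s) ds ≈ -64.916667.
L_3 ≈ -99.564815.
Error ≈ -64.916667 − (-99.564815) ≈ 34.6481.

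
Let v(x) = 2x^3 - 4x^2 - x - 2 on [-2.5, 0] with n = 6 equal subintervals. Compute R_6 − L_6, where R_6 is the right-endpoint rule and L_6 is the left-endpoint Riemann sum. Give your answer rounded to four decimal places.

22.3958

R_6 ≈ -31.873553.
L_6 ≈ -54.269387.
R_6 − L_6 ≈ 22.3958.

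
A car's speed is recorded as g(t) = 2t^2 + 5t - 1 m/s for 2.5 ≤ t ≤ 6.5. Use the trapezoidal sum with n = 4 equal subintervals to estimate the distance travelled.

Δt = (6.5 − 2.5)/4 = 1.
g(2.5) = 24, g(3.5) = 41, g(4.5) = 62, g(5.5) = 87, g(6.5) = 116.
T_4 = (Δt/2)·[g(t_0) + 2g(t_1) + 2g(t_2) + 2g(t_3) + g(t_4)].
Sum = 260.

260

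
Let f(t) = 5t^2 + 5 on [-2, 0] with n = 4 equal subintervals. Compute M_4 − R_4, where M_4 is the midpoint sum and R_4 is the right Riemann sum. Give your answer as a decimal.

M_4 = 23.125.
R_4 = 18.75.
M_4 − R_4 = 4.375.

4.375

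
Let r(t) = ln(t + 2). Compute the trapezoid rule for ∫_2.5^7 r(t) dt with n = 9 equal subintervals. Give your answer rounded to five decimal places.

Δt = (7 − 2.5)/9 = 0.5.
r(2.5) ≈ 1.50408, r(3) ≈ 1.60944, r(3.5) ≈ 1.70475, r(4) ≈ 1.79176, r(4.5) ≈ 1.87180, r(5) ≈ 1.94591, r(5.5) ≈ 2.01490, r(6) ≈ 2.07944, r(6.5) ≈ 2.14007, r(7) ≈ 2.19722.
T_9 = (Δt/2)·[r(t_0) + 2r(t_1) + ... + 2r(t_{8}) + r(t_9)].
Sum ≈ 8.50436.

8.50436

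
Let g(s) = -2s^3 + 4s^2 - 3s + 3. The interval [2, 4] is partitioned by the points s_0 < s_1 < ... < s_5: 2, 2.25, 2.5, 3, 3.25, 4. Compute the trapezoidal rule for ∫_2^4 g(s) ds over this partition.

-58.9296875

Subinterval widths: 0.25, 0.25, 0.5, 0.25, 0.75.
g(2) = -3, g(2.25) = -6.28125, g(2.5) = -10.75, g(3) = -24, g(3.25) = -33.15625, g(4) = -73.
On each subinterval the trapezoid contributes (Δs_i/2)·[g(s_{i-1}) + g(s_i)].
Sum = -58.9296875.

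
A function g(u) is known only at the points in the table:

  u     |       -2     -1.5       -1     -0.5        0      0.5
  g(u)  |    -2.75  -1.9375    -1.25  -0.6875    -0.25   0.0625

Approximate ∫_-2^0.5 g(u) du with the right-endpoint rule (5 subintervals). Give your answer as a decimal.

Δu = 0.5.
Sum = 0.5·[(-1.9375) + (-1.25) + (-0.6875) + (-0.25) + 0.0625] = -2.03125.

-2.03125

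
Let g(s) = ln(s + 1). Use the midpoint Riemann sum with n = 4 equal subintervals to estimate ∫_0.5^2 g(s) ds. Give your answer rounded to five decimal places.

1.18958

Δs = (2 − 0.5)/4 = 0.375.
Midpoints: 0.6875, 1.0625, 1.4375, 1.8125.
g(0.6875) ≈ 0.52325, g(1.0625) ≈ 0.72392, g(1.4375) ≈ 0.89097, g(1.8125) ≈ 1.03407.
Sum = Δs · [g(0.6875) + g(1.0625) + g(1.4375) + g(1.8125)].
Sum ≈ 1.18958.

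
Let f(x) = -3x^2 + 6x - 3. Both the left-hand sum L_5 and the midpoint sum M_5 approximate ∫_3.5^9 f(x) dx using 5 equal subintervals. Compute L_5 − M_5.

L_5 = -404.415.
M_5 = -494.71125.
L_5 − M_5 = 90.29625.

90.29625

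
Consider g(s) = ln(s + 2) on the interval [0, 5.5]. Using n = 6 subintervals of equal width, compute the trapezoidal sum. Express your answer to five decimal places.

8.20003

Δs = (5.5 − 0)/6 = 11/12.
g(0) ≈ 0.69315, g(11/12) ≈ 1.07044, g(11/6) ≈ 1.34373, g(2.75) ≈ 1.55814, g(11/3) ≈ 1.73460, g(55/12) ≈ 1.88454, g(5.5) ≈ 2.01490.
T_6 = (Δs/2)·[g(s_0) + 2g(s_1) + ... + 2g(s_{5}) + g(s_6)].
Sum ≈ 8.20003.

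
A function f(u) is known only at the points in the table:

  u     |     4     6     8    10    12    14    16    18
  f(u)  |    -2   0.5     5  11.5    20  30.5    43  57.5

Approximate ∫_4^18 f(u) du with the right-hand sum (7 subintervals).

336

Δu = 2.
Sum = 2·[0.5 + 5 + 11.5 + 20 + 30.5 + 43 + 57.5] = 336.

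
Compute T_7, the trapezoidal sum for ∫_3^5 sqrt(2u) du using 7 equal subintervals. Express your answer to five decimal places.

Δu = (5 − 3)/7 = 2/7.
f(3) ≈ 2.44949, f(23/7) ≈ 2.56348, f(25/7) ≈ 2.67261, f(27/7) ≈ 2.77746, f(29/7) ≈ 2.87849, f(31/7) ≈ 2.97610, f(33/7) ≈ 3.07060, f(5) ≈ 3.16228.
T_7 = (Δu/2)·[f(u_0) + 2f(u_1) + ... + 2f(u_{6}) + f(u_7)].
Sum ≈ 5.64132.

5.64132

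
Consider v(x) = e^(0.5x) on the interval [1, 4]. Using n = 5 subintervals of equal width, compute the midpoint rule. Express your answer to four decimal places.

11.4377

Δx = (4 − 1)/5 = 0.6.
Midpoints: 1.3, 1.9, 2.5, 3.1, 3.7.
v(1.3) ≈ 1.9155, v(1.9) ≈ 2.5857, v(2.5) ≈ 3.4903, v(3.1) ≈ 4.7115, v(3.7) ≈ 6.3598.
Sum = Δx · [v(1.3) + v(1.9) + v(2.5) + v(3.1) + v(3.7)].
Sum ≈ 11.4377.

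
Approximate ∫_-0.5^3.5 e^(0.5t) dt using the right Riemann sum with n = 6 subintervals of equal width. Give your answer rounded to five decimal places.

Δt = (3.5 − (-0.5))/6 = 2/3.
Right endpoints: 1/6, 5/6, 1.5, 13/6, 17/6, 3.5.
f(1/6) ≈ 1.08690, f(5/6) ≈ 1.51690, f(1.5) ≈ 2.11700, f(13/6) ≈ 2.95451, f(17/6) ≈ 4.12335, f(3.5) ≈ 5.75460.
Sum = Δt · [f(1/6) + f(5/6) + f(1.5) + ...].
Sum ≈ 11.70218.

11.70218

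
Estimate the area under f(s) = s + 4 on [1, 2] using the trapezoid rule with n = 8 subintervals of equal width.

Δs = (2 − 1)/8 = 0.125.
f(1) = 5, f(1.125) = 5.125, f(1.25) = 5.25, f(1.375) = 5.375, f(1.5) = 5.5, f(1.625) = 5.625, f(1.75) = 5.75, f(1.875) = 5.875, f(2) = 6.
T_8 = (Δs/2)·[f(s_0) + 2f(s_1) + ... + 2f(s_{7}) + f(s_8)].
Sum = 5.5.

5.5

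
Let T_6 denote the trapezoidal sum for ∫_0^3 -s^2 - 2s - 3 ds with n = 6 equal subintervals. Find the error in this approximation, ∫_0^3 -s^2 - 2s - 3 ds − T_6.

Exact integral: ∫_0^3 f(s) ds = -27.
T_6 = -27.125.
Error = -27 − (-27.125) = 0.125.

0.125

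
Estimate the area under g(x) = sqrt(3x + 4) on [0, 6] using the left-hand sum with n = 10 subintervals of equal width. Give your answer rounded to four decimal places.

20.3332

Δx = (6 − 0)/10 = 0.6.
Left endpoints: 0, 0.6, 1.2, 1.8, 2.4, 3, 3.6, 4.2, 4.8, 5.4.
g(0) ≈ 2.0000, g(0.6) ≈ 2.4083, g(1.2) ≈ 2.7568, g(1.8) ≈ 3.0659, g(2.4) ≈ 3.3466, g(3) ≈ 3.6056, g(3.6) ≈ 3.8471, g(4.2) ≈ 4.0743, g(4.8) ≈ 4.2895, g(5.4) ≈ 4.4944.
Sum = Δx · [g(0) + g(0.6) + g(1.2) + ...].
Sum ≈ 20.3332.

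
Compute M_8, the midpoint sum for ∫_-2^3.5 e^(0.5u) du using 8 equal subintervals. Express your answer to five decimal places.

10.72059

Δu = (3.5 − (-2))/8 = 0.6875.
Midpoints: -1.65625, -0.96875, -0.28125, 0.40625, 1.09375, 1.78125, 2.46875, 3.15625.
f(-1.65625) ≈ 0.43687, f(-0.96875) ≈ 0.61608, f(-0.28125) ≈ 0.86882, f(0.40625) ≈ 1.22523, f(1.09375) ≈ 1.72785, f(1.78125) ≈ 2.43665, f(2.46875) ≈ 3.43623, f(3.15625) ≈ 4.84586.
Sum = Δu · [f(-1.65625) + f(-0.96875) + f(-0.28125) + ...].
Sum ≈ 10.72059.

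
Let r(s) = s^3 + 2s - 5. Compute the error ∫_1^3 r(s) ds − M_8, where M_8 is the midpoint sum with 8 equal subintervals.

0.0625

Exact integral: ∫_1^3 r(s) ds = 18.
M_8 = 17.9375.
Error = 18 − 17.9375 = 0.0625.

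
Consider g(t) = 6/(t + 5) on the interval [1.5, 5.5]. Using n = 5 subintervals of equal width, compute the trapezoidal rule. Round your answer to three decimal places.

2.882

Δt = (5.5 − 1.5)/5 = 0.8.
g(1.5) = 12/13, g(2.3) = 60/73, g(3.1) = 20/27, g(3.9) = 60/89, g(4.7) = 60/97, g(5.5) = 4/7.
T_5 = (Δt/2)·[g(t_0) + 2g(t_1) + ... + 2g(t_{4}) + g(t_5)].
Sum ≈ 2.882.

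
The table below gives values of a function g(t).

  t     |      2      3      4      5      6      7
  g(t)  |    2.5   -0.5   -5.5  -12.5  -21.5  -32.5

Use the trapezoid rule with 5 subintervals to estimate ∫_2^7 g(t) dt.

Δt = 1.
T_5 = (1/2)·[2.5 + 2·(-0.5) + 2·(-5.5) + 2·(-12.5) + 2·(-21.5) + (-32.5)] = -55.

-55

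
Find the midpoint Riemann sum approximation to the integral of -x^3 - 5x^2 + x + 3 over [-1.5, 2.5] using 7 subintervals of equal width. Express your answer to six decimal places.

Δx = (2.5 − (-1.5))/7 = 4/7.
Midpoints: -17/14, -9/14, -1/14, 0.5, 15/14, 23/14, 31/14.
f(-17/14) = -10417/2744, f(-9/14) = 1527/2744, f(-1/14) = 7967/2744, f(0.5) = 2.125, f(15/14) = -7953/2744, f(23/14) = -36457/2744, f(31/14) = -82753/2744.
Sum = Δx · [f(-17/14) + f(-9/14) + f(-1/14) + ...].
Sum ≈ -25.459184.

-25.459184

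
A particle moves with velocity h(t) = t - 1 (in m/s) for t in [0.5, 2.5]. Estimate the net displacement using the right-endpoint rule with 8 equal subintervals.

Δt = (2.5 − 0.5)/8 = 0.25.
Right endpoints: 0.75, 1, 1.25, 1.5, 1.75, 2, 2.25, 2.5.
h(0.75) = -0.25, h(1) = 0, h(1.25) = 0.25, h(1.5) = 0.5, h(1.75) = 0.75, h(2) = 1, h(2.25) = 1.25, h(2.5) = 1.5.
Sum = Δt · [h(0.75) + h(1) + h(1.25) + ...].
Sum = 1.25.

1.25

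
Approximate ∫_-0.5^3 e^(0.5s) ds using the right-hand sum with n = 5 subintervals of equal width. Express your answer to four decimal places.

Δs = (3 − (-0.5))/5 = 0.7.
Right endpoints: 0.2, 0.9, 1.6, 2.3, 3.
f(0.2) ≈ 1.1052, f(0.9) ≈ 1.5683, f(1.6) ≈ 2.2255, f(2.3) ≈ 3.1582, f(3) ≈ 4.4817.
Sum = Δs · [f(0.2) + f(0.9) + f(1.6) + f(2.3) + f(3)].
Sum ≈ 8.7772.

8.7772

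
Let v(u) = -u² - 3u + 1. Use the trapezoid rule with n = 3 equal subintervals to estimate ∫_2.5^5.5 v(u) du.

-83.75

Δu = (5.5 − 2.5)/3 = 1.
v(2.5) = -12.75, v(3.5) = -21.75, v(4.5) = -32.75, v(5.5) = -45.75.
T_3 = (Δu/2)·[v(u_0) + 2v(u_1) + 2v(u_2) + v(u_3)].
Sum = -83.75.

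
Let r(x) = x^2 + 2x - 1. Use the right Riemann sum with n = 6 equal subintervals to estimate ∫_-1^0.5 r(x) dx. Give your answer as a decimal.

Δx = (0.5 − (-1))/6 = 0.25.
Right endpoints: -0.75, -0.5, -0.25, 0, 0.25, 0.5.
r(-0.75) = -1.9375, r(-0.5) = -1.75, r(-0.25) = -1.4375, r(0) = -1, r(0.25) = -0.4375, r(0.5) = 0.25.
Sum = Δx · [r(-0.75) + r(-0.5) + r(-0.25) + ...].
Sum = -1.578125.

-1.578125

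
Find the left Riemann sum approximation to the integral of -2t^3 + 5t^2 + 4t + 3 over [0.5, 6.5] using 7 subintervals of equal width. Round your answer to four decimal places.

-209.7551

Δt = (6.5 − 0.5)/7 = 6/7.
Left endpoints: 0.5, 19/14, 31/14, 43/14, 55/14, 67/14, 79/14.
f(0.5) = 6, f(19/14) = 4335/343, f(31/14) = 5028/343, f(43/14) = 1545/343, f(55/14) = -8706/343, f(67/14) = -28317/343, f(79/14) = -59880/343.
Sum = Δt · [f(0.5) + f(19/14) + f(31/14) + ...].
Sum ≈ -209.7551.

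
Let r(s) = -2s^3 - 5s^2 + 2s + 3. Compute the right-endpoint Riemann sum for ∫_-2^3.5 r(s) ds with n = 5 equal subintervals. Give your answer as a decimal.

Δs = (3.5 − (-2))/5 = 1.1.
Right endpoints: -0.9, 0.2, 1.3, 2.4, 3.5.
r(-0.9) = -1.392, r(0.2) = 3.184, r(1.3) = -7.244, r(2.4) = -48.648, r(3.5) = -137.
Sum = Δs · [r(-0.9) + r(0.2) + r(1.3) + r(2.4) + r(3.5)].
Sum = -210.21.

-210.21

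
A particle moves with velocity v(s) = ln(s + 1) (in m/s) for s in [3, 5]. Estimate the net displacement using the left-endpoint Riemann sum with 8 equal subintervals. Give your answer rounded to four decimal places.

3.1543

Δs = (5 − 3)/8 = 0.25.
Left endpoints: 3, 3.25, 3.5, 3.75, 4, 4.25, 4.5, 4.75.
v(3) ≈ 1.3863, v(3.25) ≈ 1.4469, v(3.5) ≈ 1.5041, v(3.75) ≈ 1.5581, v(4) ≈ 1.6094, v(4.25) ≈ 1.6582, v(4.5) ≈ 1.7047, v(4.75) ≈ 1.7492.
Sum = Δs · [v(3) + v(3.25) + v(3.5) + ...].
Sum ≈ 3.1543.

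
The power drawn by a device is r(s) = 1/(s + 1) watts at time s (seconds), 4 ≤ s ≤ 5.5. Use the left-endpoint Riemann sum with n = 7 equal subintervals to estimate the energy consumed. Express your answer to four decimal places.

Δs = (5.5 − 4)/7 = 3/14.
Left endpoints: 4, 59/14, 31/7, 65/14, 34/7, 71/14, 37/7.
r(4) = 0.2, r(59/14) = 14/73, r(31/7) = 7/38, r(65/14) = 14/79, r(34/7) = 7/41, r(71/14) = 14/85, r(37/7) = 7/44.
Sum = Δs · [r(4) + r(59/14) + r(31/7) + ...].
Sum ≈ 0.2674.

0.2674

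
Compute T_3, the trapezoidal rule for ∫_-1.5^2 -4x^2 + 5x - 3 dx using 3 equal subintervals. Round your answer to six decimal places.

-24.467593

Δx = (2 − (-1.5))/3 = 7/6.
f(-1.5) = -19.5, f(-1/3) = -46/9, f(5/6) = -29/18, f(2) = -9.
T_3 = (Δx/2)·[f(x_0) + 2f(x_1) + 2f(x_2) + f(x_3)].
Sum ≈ -24.467593.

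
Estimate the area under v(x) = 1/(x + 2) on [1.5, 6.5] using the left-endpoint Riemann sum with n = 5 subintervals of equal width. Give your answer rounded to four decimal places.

Δx = (6.5 − 1.5)/5 = 1.
Left endpoints: 1.5, 2.5, 3.5, 4.5, 5.5.
v(1.5) = 2/7, v(2.5) = 2/9, v(3.5) = 2/11, v(4.5) = 2/13, v(5.5) = 2/15.
Sum = Δx · [v(1.5) + v(2.5) + v(3.5) + v(4.5) + v(5.5)].
Sum ≈ 0.9769.

0.9769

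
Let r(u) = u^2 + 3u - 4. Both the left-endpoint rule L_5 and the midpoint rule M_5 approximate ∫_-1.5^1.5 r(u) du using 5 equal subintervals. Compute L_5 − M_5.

L_5 = -12.27.
M_5 = -9.84.
L_5 − M_5 = -2.43.

-2.43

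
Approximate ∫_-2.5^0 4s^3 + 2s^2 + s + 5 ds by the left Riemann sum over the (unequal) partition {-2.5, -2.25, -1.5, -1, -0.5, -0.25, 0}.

Subinterval widths: 0.25, 0.75, 0.5, 0.5, 0.25, 0.25.
Left endpoints: -2.5, -2.25, -1.5, -1, -0.5, -0.25.
f(-2.5) = -47.5, f(-2.25) = -32.6875, f(-1.5) = -5.5, f(-1) = 2, f(-0.5) = 4.5, f(-0.25) = 4.8125.
Sum = Σ Δs_i · f(s_i).
Sum = -35.8125.

-35.8125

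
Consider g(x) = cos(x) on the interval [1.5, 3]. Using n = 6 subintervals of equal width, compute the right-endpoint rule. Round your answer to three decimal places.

-0.985

Δx = (3 − 1.5)/6 = 0.25.
Right endpoints: 1.75, 2, 2.25, 2.5, 2.75, 3.
g(1.75) ≈ -0.178, g(2) ≈ -0.416, g(2.25) ≈ -0.628, g(2.5) ≈ -0.801, g(2.75) ≈ -0.924, g(3) ≈ -0.990.
Sum = Δx · [g(1.75) + g(2) + g(2.25) + ...].
Sum ≈ -0.985.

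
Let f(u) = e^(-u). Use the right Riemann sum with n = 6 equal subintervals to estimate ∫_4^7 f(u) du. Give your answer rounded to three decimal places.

Δu = (7 − 4)/6 = 0.5.
Right endpoints: 4.5, 5, 5.5, 6, 6.5, 7.
f(4.5) ≈ 0.011, f(5) ≈ 0.007, f(5.5) ≈ 0.004, f(6) ≈ 0.002, f(6.5) ≈ 0.002, f(7) ≈ 0.001.
Sum = Δu · [f(4.5) + f(5) + f(5.5) + ...].
Sum ≈ 0.013.

0.013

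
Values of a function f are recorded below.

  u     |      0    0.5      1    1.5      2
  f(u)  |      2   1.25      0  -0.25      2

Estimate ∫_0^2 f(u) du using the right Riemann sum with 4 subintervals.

1.5

Δu = 0.5.
Sum = 0.5·[1.25 + 0 + (-0.25) + 2] = 1.5.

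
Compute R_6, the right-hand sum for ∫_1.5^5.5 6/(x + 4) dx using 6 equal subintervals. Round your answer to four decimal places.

3.1310

Δx = (5.5 − 1.5)/6 = 2/3.
Right endpoints: 13/6, 17/6, 3.5, 25/6, 29/6, 5.5.
f(13/6) = 36/37, f(17/6) = 36/41, f(3.5) = 0.8, f(25/6) = 36/49, f(29/6) = 36/53, f(5.5) = 12/19.
Sum = Δx · [f(13/6) + f(17/6) + f(3.5) + ...].
Sum ≈ 3.1310.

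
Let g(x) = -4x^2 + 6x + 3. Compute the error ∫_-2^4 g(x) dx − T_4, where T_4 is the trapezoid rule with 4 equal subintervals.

9

Exact integral: ∫_-2^4 g(x) dx = -42.
T_4 = -51.
Error = -42 − (-51) = 9.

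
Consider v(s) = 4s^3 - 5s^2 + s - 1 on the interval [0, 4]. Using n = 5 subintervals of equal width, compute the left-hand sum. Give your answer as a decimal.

89.44

Δs = (4 − 0)/5 = 0.8.
Left endpoints: 0, 0.8, 1.6, 2.4, 3.2.
v(0) = -1, v(0.8) = -1.352, v(1.6) = 4.184, v(2.4) = 27.896, v(3.2) = 82.072.
Sum = Δs · [v(0) + v(0.8) + v(1.6) + v(2.4) + v(3.2)].
Sum = 89.44.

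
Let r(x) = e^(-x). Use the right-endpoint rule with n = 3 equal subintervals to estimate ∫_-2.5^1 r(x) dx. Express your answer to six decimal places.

Δx = (1 − (-2.5))/3 = 7/6.
Right endpoints: -4/3, -1/6, 1.
r(-4/3) ≈ 3.793668, r(-1/6) ≈ 1.181360, r(1) ≈ 0.367879.
Sum = Δx · [r(-4/3) + r(-1/6) + r(1)].
Sum ≈ 6.233392.

6.233392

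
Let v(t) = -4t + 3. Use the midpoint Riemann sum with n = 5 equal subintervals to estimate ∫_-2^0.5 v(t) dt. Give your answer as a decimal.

Δt = (0.5 − (-2))/5 = 0.5.
Midpoints: -1.75, -1.25, -0.75, -0.25, 0.25.
v(-1.75) = 10, v(-1.25) = 8, v(-0.75) = 6, v(-0.25) = 4, v(0.25) = 2.
Sum = Δt · [v(-1.75) + v(-1.25) + v(-0.75) + v(-0.25) + v(0.25)].
Sum = 15.

15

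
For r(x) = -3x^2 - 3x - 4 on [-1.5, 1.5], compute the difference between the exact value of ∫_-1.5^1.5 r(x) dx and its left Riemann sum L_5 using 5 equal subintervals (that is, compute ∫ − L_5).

Exact integral: ∫_-1.5^1.5 r(x) dx = -18.75.
L_5 = -16.59.
Error = -18.75 − (-16.59) = -2.16.

-2.16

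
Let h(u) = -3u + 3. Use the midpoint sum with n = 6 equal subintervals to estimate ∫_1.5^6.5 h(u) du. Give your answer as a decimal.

Δu = (6.5 − 1.5)/6 = 5/6.
Midpoints: 23/12, 2.75, 43/12, 53/12, 5.25, 73/12.
h(23/12) = -2.75, h(2.75) = -5.25, h(43/12) = -7.75, h(53/12) = -10.25, h(5.25) = -12.75, h(73/12) = -15.25.
Sum = Δu · [h(23/12) + h(2.75) + h(43/12) + ...].
Sum = -45.

-45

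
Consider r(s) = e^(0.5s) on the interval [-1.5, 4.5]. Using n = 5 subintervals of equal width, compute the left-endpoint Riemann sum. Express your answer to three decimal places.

13.159

Δs = (4.5 − (-1.5))/5 = 1.2.
Left endpoints: -1.5, -0.3, 0.9, 2.1, 3.3.
r(-1.5) ≈ 0.472, r(-0.3) ≈ 0.861, r(0.9) ≈ 1.568, r(2.1) ≈ 2.858, r(3.3) ≈ 5.207.
Sum = Δs · [r(-1.5) + r(-0.3) + r(0.9) + r(2.1) + r(3.3)].
Sum ≈ 13.159.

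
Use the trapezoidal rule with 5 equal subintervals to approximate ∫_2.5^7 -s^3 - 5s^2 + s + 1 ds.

Δs = (7 − 2.5)/5 = 0.9.
f(2.5) = -43.375, f(3.4) = -92.704, f(4.3) = -166.657, f(5.2) = -269.608, f(6.1) = -405.931, f(7) = -580.
T_5 = (Δs/2)·[f(s_0) + 2f(s_1) + ... + 2f(s_{4}) + f(s_5)].
Sum = -1121.92875.

-1121.92875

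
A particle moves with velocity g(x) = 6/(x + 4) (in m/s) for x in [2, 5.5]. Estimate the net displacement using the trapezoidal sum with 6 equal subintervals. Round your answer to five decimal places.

2.76003

Δx = (5.5 − 2)/6 = 7/12.
g(2) = 1, g(31/12) = 72/79, g(19/6) = 36/43, g(3.75) = 24/31, g(13/3) = 0.72, g(59/12) = 72/107, g(5.5) = 12/19.
T_6 = (Δx/2)·[g(x_0) + 2g(x_1) + ... + 2g(x_{5}) + g(x_6)].
Sum ≈ 2.76003.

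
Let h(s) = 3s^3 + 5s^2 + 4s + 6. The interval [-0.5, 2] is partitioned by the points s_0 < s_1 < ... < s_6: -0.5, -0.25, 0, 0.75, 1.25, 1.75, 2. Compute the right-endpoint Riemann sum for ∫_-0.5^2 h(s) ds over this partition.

61.65625

Subinterval widths: 0.25, 0.25, 0.75, 0.5, 0.5, 0.25.
Right endpoints: -0.25, 0, 0.75, 1.25, 1.75, 2.
h(-0.25) = 5.265625, h(0) = 6, h(0.75) = 13.078125, h(1.25) = 24.671875, h(1.75) = 44.390625, h(2) = 58.
Sum = Σ Δs_i · h(s_i).
Sum = 61.65625.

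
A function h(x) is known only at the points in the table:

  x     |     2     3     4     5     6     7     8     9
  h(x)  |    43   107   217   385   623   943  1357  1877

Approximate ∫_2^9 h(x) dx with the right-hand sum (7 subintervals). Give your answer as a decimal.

5509

Δx = 1.
Sum = 1·[107 + 217 + 385 + 623 + 943 + 1357 + 1877] = 5509.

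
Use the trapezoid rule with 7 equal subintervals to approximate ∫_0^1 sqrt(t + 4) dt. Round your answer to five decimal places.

2.12018

Δt = (1 − 0)/7 = 1/7.
f(0) ≈ 2.00000, f(1/7) ≈ 2.03540, f(2/7) ≈ 2.07020, f(3/7) ≈ 2.10442, f(4/7) ≈ 2.13809, f(5/7) ≈ 2.17124, f(6/7) ≈ 2.20389, f(1) ≈ 2.23607.
T_7 = (Δt/2)·[f(t_0) + 2f(t_1) + ... + 2f(t_{6}) + f(t_7)].
Sum ≈ 2.12018.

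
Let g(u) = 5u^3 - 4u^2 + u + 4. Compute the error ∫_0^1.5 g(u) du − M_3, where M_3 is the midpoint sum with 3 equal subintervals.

0.2265625

Exact integral: ∫_0^1.5 g(u) du = 8.953125.
M_3 = 8.7265625.
Error = 8.953125 − 8.7265625 = 0.2265625.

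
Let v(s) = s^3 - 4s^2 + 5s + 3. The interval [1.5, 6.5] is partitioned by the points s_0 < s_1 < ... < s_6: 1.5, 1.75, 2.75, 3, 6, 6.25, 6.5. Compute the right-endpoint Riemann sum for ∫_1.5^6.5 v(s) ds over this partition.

391.578125

Subinterval widths: 0.25, 1, 0.25, 3, 0.25, 0.25.
Right endpoints: 1.75, 2.75, 3, 6, 6.25, 6.5.
v(1.75) = 4.859375, v(2.75) = 7.296875, v(3) = 9, v(6) = 105, v(6.25) = 122.140625, v(6.5) = 141.125.
Sum = Σ Δs_i · v(s_i).
Sum = 391.578125.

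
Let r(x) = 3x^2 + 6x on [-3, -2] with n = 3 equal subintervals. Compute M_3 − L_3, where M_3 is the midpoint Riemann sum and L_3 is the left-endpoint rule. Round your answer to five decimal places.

-1.58333

M_3 ≈ 3.9722222.
L_3 ≈ 5.5555556.
M_3 − L_3 ≈ -1.58333.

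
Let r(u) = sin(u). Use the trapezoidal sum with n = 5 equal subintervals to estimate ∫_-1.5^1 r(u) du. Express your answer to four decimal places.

Δu = (1 − (-1.5))/5 = 0.5.
r(-1.5) ≈ -0.9975, r(-1) ≈ -0.8415, r(-0.5) ≈ -0.4794, r(0) ≈ 0.0000, r(0.5) ≈ 0.4794, r(1) ≈ 0.8415.
T_5 = (Δu/2)·[r(u_0) + 2r(u_1) + ... + 2r(u_{4}) + r(u_5)].
Sum ≈ -0.4597.

-0.4597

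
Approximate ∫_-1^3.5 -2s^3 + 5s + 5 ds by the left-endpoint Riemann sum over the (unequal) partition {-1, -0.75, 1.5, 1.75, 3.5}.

Subinterval widths: 0.25, 2.25, 0.25, 1.75.
Left endpoints: -1, -0.75, 1.5, 1.75.
f(-1) = 2, f(-0.75) = 2.09375, f(1.5) = 5.75, f(1.75) = 3.03125.
Sum = Σ Δs_i · f(s_i).
Sum = 11.953125.

11.953125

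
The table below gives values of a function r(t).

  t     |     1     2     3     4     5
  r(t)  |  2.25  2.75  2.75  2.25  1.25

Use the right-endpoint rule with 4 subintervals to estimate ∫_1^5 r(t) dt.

Δt = 1.
Sum = 1·[2.75 + 2.75 + 2.25 + 1.25] = 9.

9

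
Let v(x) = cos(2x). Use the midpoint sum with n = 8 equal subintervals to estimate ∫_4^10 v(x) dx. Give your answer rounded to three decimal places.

-0.042

Δx = (10 − 4)/8 = 0.75.
Midpoints: 4.375, 5.125, 5.875, 6.625, 7.375, 8.125, 8.875, 9.625.
v(4.375) ≈ -0.781, v(5.125) ≈ -0.678, v(5.875) ≈ 0.685, v(6.625) ≈ 0.775, v(7.375) ≈ -0.575, v(8.125) ≈ -0.857, v(8.875) ≈ 0.454, v(9.625) ≈ 0.921.
Sum = Δx · [v(4.375) + v(5.125) + v(5.875) + ...].
Sum ≈ -0.042.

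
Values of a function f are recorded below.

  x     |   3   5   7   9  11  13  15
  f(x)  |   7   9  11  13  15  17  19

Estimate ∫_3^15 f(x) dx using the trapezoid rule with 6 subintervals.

Δx = 2.
T_6 = (2/2)·[7 + 2·9 + 2·11 + 2·13 + 2·15 + 2·17 + 19] = 156.

156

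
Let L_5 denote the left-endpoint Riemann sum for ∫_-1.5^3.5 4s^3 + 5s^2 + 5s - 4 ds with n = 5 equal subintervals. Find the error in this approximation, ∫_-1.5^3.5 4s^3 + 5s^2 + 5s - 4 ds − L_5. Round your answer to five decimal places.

115.83333

Exact integral: ∫_-1.5^3.5 f(s) ds ≈ 227.0833333.
L_5 = 111.25.
Error ≈ 227.0833333 − 111.25 ≈ 115.83333.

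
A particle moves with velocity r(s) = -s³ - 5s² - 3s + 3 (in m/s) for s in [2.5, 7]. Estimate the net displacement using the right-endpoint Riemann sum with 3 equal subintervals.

Δs = (7 − 2.5)/3 = 1.5.
Right endpoints: 4, 5.5, 7.
r(4) = -153, r(5.5) = -331.125, r(7) = -606.
Sum = Δs · [r(4) + r(5.5) + r(7)].
Sum = -1635.1875.

-1635.1875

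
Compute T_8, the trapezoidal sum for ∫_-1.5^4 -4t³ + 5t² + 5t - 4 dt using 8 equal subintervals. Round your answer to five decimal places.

Δt = (4 − (-1.5))/8 = 0.6875.
f(-1.5) = 13.25, f(-0.8125) = -2679/1024, f(-0.125) = -4.5390625, f(0.5625) = -325/1024, f(1.25) = 2.25, f(1.9375) = -4747/1024, f(2.625) = -28.7734375, f(3.3125) = -79833/1024, f(4) = -160.
T_8 = (Δt/2)·[f(t_0) + 2f(t_1) + ... + 2f(t_{7}) + f(t_8)].
Sum ≈ -130.60352.

-130.60352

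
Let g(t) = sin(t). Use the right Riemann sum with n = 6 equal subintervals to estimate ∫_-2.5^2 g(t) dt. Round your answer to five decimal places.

0.19864

Δt = (2 − (-2.5))/6 = 0.75.
Right endpoints: -1.75, -1, -0.25, 0.5, 1.25, 2.
g(-1.75) ≈ -0.98399, g(-1) ≈ -0.84147, g(-0.25) ≈ -0.24740, g(0.5) ≈ 0.47943, g(1.25) ≈ 0.94898, g(2) ≈ 0.90930.
Sum = Δt · [g(-1.75) + g(-1) + g(-0.25) + ...].
Sum ≈ 0.19864.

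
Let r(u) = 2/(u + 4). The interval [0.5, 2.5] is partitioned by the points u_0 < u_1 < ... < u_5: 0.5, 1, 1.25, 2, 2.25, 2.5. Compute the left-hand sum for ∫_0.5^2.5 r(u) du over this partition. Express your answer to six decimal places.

0.771270

Subinterval widths: 0.5, 0.25, 0.75, 0.25, 0.25.
Left endpoints: 0.5, 1, 1.25, 2, 2.25.
r(0.5) = 4/9, r(1) = 0.4, r(1.25) = 8/21, r(2) = 1/3, r(2.25) = 0.32.
Sum = Σ Δu_i · r(u_i).
Sum ≈ 0.771270.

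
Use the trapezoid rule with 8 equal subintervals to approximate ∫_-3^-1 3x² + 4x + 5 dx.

Δx = (-1 − (-3))/8 = 0.25.
f(-3) = 20, f(-2.75) = 16.6875, f(-2.5) = 13.75, f(-2.25) = 11.1875, f(-2) = 9, f(-1.75) = 7.1875, f(-1.5) = 5.75, f(-1.25) = 4.6875, f(-1) = 4.
T_8 = (Δx/2)·[f(x_0) + 2f(x_1) + ... + 2f(x_{7}) + f(x_8)].
Sum = 20.0625.

20.0625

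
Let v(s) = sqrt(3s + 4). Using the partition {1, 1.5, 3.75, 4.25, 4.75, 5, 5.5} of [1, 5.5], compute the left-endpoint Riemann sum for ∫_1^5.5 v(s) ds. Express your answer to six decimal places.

15.129047

Subinterval widths: 0.5, 2.25, 0.5, 0.5, 0.25, 0.5.
Left endpoints: 1, 1.5, 3.75, 4.25, 4.75, 5.
v(1) ≈ 2.645751, v(1.5) ≈ 2.915476, v(3.75) ≈ 3.905125, v(4.25) ≈ 4.092676, v(4.75) ≈ 4.272002, v(5) ≈ 4.358899.
Sum = Σ Δs_i · v(s_i).
Sum ≈ 15.129047.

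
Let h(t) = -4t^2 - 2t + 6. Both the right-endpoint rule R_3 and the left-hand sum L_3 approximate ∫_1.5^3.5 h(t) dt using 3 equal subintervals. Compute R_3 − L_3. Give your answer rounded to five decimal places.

-29.33333

R_3 ≈ -65.9259259.
L_3 ≈ -36.5925926.
R_3 − L_3 ≈ -29.33333.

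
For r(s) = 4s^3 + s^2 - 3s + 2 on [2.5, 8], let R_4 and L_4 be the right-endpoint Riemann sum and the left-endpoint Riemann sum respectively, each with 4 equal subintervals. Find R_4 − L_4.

R_4 = 5651.078125.
L_4 = 2864.296875.
R_4 − L_4 = 2786.78125.

2786.78125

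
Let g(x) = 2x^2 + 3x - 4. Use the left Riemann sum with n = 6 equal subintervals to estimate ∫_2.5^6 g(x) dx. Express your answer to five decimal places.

144.18866

Δx = (6 − 2.5)/6 = 7/12.
Left endpoints: 2.5, 37/12, 11/3, 4.25, 29/6, 65/12.
g(2.5) = 16, g(37/12) = 1747/72, g(11/3) = 305/9, g(4.25) = 44.875, g(29/6) = 515/9, g(65/12) = 5107/72.
Sum = Δx · [g(2.5) + g(37/12) + g(11/3) + ...].
Sum ≈ 144.18866.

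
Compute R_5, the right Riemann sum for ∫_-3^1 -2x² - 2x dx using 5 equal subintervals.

Δx = (1 − (-3))/5 = 0.8.
Right endpoints: -2.2, -1.4, -0.6, 0.2, 1.
f(-2.2) = -5.28, f(-1.4) = -1.12, f(-0.6) = 0.48, f(0.2) = -0.48, f(1) = -4.
Sum = Δx · [f(-2.2) + f(-1.4) + f(-0.6) + f(0.2) + f(1)].
Sum = -8.32.

-8.32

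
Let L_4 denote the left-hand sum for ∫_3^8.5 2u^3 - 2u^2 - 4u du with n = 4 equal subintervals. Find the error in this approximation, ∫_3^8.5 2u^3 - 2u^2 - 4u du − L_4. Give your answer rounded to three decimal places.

648.878

Exact integral: ∫_3^8.5 f(u) du ≈ 2051.61458.
L_4 ≈ 1402.73633.
Error ≈ 2051.61458 − 1402.73633 ≈ 648.878.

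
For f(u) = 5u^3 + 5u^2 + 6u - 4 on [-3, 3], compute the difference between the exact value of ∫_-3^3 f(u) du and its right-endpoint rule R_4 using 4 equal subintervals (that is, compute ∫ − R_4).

-240.75

Exact integral: ∫_-3^3 f(u) du = 66.
R_4 = 306.75.
Error = 66 − 306.75 = -240.75.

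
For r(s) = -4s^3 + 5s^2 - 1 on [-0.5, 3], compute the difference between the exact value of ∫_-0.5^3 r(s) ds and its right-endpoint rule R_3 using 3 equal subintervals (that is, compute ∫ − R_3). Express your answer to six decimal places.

Exact integral: ∫_-0.5^3 r(s) ds ≈ -39.22916667.
R_3 ≈ -84.93981481.
Error ≈ -39.22916667 − (-84.93981481) ≈ 45.710648.

45.710648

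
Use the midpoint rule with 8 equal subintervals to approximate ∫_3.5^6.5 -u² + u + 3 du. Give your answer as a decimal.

Δu = (6.5 − 3.5)/8 = 0.375.
Midpoints: 3.6875, 4.0625, 4.4375, 4.8125, 5.1875, 5.5625, 5.9375, 6.3125.
f(3.6875) = -6.91015625, f(4.0625) = -9.44140625, f(4.4375) = -12.25390625, f(4.8125) = -15.34765625, f(5.1875) = -18.72265625, f(5.5625) = -22.37890625, f(5.9375) = -26.31640625, f(6.3125) = -30.53515625.
Sum = Δu · [f(3.6875) + f(4.0625) + f(4.4375) + ...].
Sum = -53.21484375.

-53.21484375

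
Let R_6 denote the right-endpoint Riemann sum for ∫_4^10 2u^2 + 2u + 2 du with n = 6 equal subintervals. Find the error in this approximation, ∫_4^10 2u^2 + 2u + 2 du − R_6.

Exact integral: ∫_4^10 f(u) du = 720.
R_6 = 812.
Error = 720 − 812 = -92.

-92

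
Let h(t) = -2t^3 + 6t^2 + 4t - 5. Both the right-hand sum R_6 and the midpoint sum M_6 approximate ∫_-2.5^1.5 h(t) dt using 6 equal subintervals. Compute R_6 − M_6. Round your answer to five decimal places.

R_6 ≈ 14.3333333.
M_6 ≈ 25.6666667.
R_6 − M_6 ≈ -11.33333.

-11.33333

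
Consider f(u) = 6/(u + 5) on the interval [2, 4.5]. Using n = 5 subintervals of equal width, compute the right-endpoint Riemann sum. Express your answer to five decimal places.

1.77706

Δu = (4.5 − 2)/5 = 0.5.
Right endpoints: 2.5, 3, 3.5, 4, 4.5.
f(2.5) = 0.8, f(3) = 0.75, f(3.5) = 12/17, f(4) = 2/3, f(4.5) = 12/19.
Sum = Δu · [f(2.5) + f(3) + f(3.5) + f(4) + f(4.5)].
Sum ≈ 1.77706.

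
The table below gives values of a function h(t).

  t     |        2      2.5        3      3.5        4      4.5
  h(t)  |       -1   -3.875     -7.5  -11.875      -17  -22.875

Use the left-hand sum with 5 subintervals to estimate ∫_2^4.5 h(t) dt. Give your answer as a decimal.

-20.625

Δt = 0.5.
Sum = 0.5·[(-1) + (-3.875) + (-7.5) + (-11.875) + (-17)] = -20.625.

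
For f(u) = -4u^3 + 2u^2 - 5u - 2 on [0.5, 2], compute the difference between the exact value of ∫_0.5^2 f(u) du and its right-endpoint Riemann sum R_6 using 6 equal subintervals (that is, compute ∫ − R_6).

Exact integral: ∫_0.5^2 f(u) du = -23.0625.
R_6 = -27.203125.
Error = -23.0625 − (-27.203125) = 4.140625.

4.140625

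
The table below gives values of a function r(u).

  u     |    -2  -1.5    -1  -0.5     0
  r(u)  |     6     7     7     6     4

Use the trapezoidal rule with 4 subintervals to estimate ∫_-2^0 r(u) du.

Δu = 0.5.
T_4 = (0.5/2)·[6 + 2·7 + 2·7 + 2·6 + 4] = 12.5.

12.5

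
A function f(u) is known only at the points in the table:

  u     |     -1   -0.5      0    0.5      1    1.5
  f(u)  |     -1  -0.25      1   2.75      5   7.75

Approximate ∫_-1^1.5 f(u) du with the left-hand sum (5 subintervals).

3.75

Δu = 0.5.
Sum = 0.5·[(-1) + (-0.25) + 1 + 2.75 + 5] = 3.75.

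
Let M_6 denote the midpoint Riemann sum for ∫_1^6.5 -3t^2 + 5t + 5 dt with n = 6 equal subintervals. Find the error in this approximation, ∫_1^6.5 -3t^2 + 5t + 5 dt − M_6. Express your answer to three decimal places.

-1.155

Exact integral: ∫_1^6.5 f(t) dt = -143.
M_6 ≈ -141.84462.
Error ≈ -143 − (-141.84462) ≈ -1.155.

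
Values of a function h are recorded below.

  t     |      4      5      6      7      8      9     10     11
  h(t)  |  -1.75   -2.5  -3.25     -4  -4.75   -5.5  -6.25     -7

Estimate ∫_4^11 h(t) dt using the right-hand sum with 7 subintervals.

Δt = 1.
Sum = 1·[(-2.5) + (-3.25) + (-4) + (-4.75) + (-5.5) + (-6.25) + (-7)] = -33.25.

-33.25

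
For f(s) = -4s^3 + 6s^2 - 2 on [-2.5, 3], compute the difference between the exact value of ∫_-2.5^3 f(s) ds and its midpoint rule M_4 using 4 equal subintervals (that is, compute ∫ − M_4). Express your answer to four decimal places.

2.5996

Exact integral: ∫_-2.5^3 f(s) ds = 32.3125.
M_4 ≈ 29.712891.
Error ≈ 32.3125 − 29.712891 ≈ 2.5996.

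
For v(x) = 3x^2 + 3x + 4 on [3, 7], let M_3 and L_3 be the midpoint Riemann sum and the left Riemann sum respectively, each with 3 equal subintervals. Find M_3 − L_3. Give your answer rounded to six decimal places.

M_3 ≈ 390.22222222.
L_3 ≈ 307.55555556.
M_3 − L_3 ≈ 82.666667.

82.666667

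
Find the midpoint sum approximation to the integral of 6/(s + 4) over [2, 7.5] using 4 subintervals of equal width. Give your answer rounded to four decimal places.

Δs = (7.5 − 2)/4 = 1.375.
Midpoints: 2.6875, 4.0625, 5.4375, 6.8125.
f(2.6875) = 96/107, f(4.0625) = 32/43, f(5.4375) = 96/151, f(6.8125) = 96/173.
Sum = Δs · [f(2.6875) + f(4.0625) + f(5.4375) + f(6.8125)].
Sum ≈ 3.8941.

3.8941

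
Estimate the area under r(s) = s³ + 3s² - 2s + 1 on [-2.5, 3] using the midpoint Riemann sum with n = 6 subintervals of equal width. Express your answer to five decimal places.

54.41515

Δs = (3 − (-2.5))/6 = 11/12.
Midpoints: -49/24, -1.125, -5/24, 17/24, 1.625, 61/24.
r(-49/24) = 125495/13824, r(-1.125) = 2879/512, r(-5/24) = 21259/13824, r(17/24) = 19961/13824, r(1.625) = 5101/512, r(61/24) = 438445/13824.
Sum = Δs · [r(-49/24) + r(-1.125) + r(-5/24) + ...].
Sum ≈ 54.41515.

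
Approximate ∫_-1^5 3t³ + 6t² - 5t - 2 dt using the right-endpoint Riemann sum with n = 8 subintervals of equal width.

846

Δt = (5 − (-1))/8 = 0.75.
Right endpoints: -0.25, 0.5, 1.25, 2, 2.75, 3.5, 4.25, 5.
f(-0.25) = -0.421875, f(0.5) = -2.625, f(1.25) = 6.984375, f(2) = 36, f(2.75) = 92.015625, f(3.5) = 182.625, f(4.25) = 315.421875, f(5) = 498.
Sum = Δt · [f(-0.25) + f(0.5) + f(1.25) + ...].
Sum = 846.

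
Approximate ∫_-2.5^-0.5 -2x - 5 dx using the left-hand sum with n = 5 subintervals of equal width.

-3.2

Δx = (-0.5 − (-2.5))/5 = 0.4.
Left endpoints: -2.5, -2.1, -1.7, -1.3, -0.9.
f(-2.5) = 0, f(-2.1) = -0.8, f(-1.7) = -1.6, f(-1.3) = -2.4, f(-0.9) = -3.2.
Sum = Δx · [f(-2.5) + f(-2.1) + f(-1.7) + f(-1.3) + f(-0.9)].
Sum = -3.2.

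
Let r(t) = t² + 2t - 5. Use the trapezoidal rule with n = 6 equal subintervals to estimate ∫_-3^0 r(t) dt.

-14.875

Δt = (0 − (-3))/6 = 0.5.
r(-3) = -2, r(-2.5) = -3.75, r(-2) = -5, r(-1.5) = -5.75, r(-1) = -6, r(-0.5) = -5.75, r(0) = -5.
T_6 = (Δt/2)·[r(t_0) + 2r(t_1) + ... + 2r(t_{5}) + r(t_6)].
Sum = -14.875.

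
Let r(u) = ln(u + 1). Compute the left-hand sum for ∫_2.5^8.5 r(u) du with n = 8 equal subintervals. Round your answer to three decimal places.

10.620

Δu = (8.5 − 2.5)/8 = 0.75.
Left endpoints: 2.5, 3.25, 4, 4.75, 5.5, 6.25, 7, 7.75.
r(2.5) ≈ 1.253, r(3.25) ≈ 1.447, r(4) ≈ 1.609, r(4.75) ≈ 1.749, r(5.5) ≈ 1.872, r(6.25) ≈ 1.981, r(7) ≈ 2.079, r(7.75) ≈ 2.169.
Sum = Δu · [r(2.5) + r(3.25) + r(4) + ...].
Sum ≈ 10.620.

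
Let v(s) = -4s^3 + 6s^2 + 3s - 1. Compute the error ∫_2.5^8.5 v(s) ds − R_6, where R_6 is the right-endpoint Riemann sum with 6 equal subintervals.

1050

Exact integral: ∫_2.5^8.5 v(s) ds = -3891.
R_6 = -4941.
Error = -3891 − (-4941) = 1050.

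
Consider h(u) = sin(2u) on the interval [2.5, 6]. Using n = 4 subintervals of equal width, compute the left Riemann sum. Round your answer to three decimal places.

Δu = (6 − 2.5)/4 = 0.875.
Left endpoints: 2.5, 3.375, 4.25, 5.125.
h(2.5) ≈ -0.959, h(3.375) ≈ 0.450, h(4.25) ≈ 0.798, h(5.125) ≈ -0.735.
Sum = Δu · [h(2.5) + h(3.375) + h(4.25) + h(5.125)].
Sum ≈ -0.389.

-0.389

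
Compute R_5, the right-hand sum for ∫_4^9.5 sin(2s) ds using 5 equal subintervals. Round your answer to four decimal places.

-0.7792

Δs = (9.5 − 4)/5 = 1.1.
Right endpoints: 5.1, 6.2, 7.3, 8.4, 9.5.
f(5.1) ≈ -0.6999, f(6.2) ≈ -0.1656, f(7.3) ≈ 0.8948, f(8.4) ≈ -0.8876, f(9.5) ≈ 0.1499.
Sum = Δs · [f(5.1) + f(6.2) + f(7.3) + f(8.4) + f(9.5)].
Sum ≈ -0.7792.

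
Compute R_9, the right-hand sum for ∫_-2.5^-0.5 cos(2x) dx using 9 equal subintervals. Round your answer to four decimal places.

-0.8568

Δx = (-0.5 − (-2.5))/9 = 2/9.
Right endpoints: -41/18, -37/18, -11/6, -29/18, -25/18, -7/6, -17/18, -13/18, -0.5.
f(-41/18) ≈ -0.1562, f(-37/18) ≈ -0.5657, f(-11/6) ≈ -0.8653, f(-29/18) ≈ -0.9968, f(-25/18) ≈ -0.9345, f(-7/6) ≈ -0.6908, f(-17/18) ≈ -0.3128, f(-13/18) ≈ 0.1260, f(-0.5) ≈ 0.5403.
Sum = Δx · [f(-41/18) + f(-37/18) + f(-11/6) + ...].
Sum ≈ -0.8568.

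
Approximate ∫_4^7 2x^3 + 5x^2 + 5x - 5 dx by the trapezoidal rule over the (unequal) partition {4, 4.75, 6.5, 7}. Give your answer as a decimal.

1642.7578125

Subinterval widths: 0.75, 1.75, 0.5.
f(4) = 223, f(4.75) = 345.90625, f(6.5) = 788, f(7) = 961.
On each subinterval the trapezoid contributes (Δx_i/2)·[f(x_{i-1}) + f(x_i)].
Sum = 1642.7578125.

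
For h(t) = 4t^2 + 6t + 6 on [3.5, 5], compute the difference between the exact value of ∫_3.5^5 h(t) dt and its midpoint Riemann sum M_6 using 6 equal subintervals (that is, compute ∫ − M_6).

Exact integral: ∫_3.5^5 h(t) dt = 156.75.
M_6 = 156.71875.
Error = 156.75 − 156.71875 = 0.03125.

0.03125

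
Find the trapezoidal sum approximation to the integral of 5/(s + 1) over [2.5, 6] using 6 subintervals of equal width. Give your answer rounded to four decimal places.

3.4744

Δs = (6 − 2.5)/6 = 7/12.
f(2.5) = 10/7, f(37/12) = 60/49, f(11/3) = 15/14, f(4.25) = 20/21, f(29/6) = 6/7, f(65/12) = 60/77, f(6) = 5/7.
T_6 = (Δs/2)·[f(s_0) + 2f(s_1) + ... + 2f(s_{5}) + f(s_6)].
Sum ≈ 3.4744.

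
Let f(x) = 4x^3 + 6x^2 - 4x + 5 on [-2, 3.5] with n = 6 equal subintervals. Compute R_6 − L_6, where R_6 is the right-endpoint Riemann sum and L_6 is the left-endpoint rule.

211.75

R_6 ≈ 364.241319.
L_6 ≈ 152.491319.
R_6 − L_6 = 211.75.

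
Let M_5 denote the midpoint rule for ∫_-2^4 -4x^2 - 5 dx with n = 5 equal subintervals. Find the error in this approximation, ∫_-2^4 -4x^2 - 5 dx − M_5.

Exact integral: ∫_-2^4 f(x) dx = -126.
M_5 = -123.12.
Error = -126 − (-123.12) = -2.88.

-2.88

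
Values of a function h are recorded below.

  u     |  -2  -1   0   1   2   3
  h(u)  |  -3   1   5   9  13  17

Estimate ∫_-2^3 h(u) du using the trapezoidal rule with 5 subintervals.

Δu = 1.
T_5 = (1/2)·[(-3) + 2·1 + 2·5 + 2·9 + 2·13 + 17] = 35.

35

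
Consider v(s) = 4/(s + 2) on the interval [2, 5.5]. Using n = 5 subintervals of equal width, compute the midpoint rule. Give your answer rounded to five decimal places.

2.51081

Δs = (5.5 − 2)/5 = 0.7.
Midpoints: 2.35, 3.05, 3.75, 4.45, 5.15.
v(2.35) = 80/87, v(3.05) = 80/101, v(3.75) = 16/23, v(4.45) = 80/129, v(5.15) = 80/143.
Sum = Δs · [v(2.35) + v(3.05) + v(3.75) + v(4.45) + v(5.15)].
Sum ≈ 2.51081.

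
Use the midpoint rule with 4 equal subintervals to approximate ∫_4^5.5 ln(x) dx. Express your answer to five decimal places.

2.33134

Δx = (5.5 − 4)/4 = 0.375.
Midpoints: 4.1875, 4.5625, 4.9375, 5.3125.
f(4.1875) ≈ 1.43210, f(4.5625) ≈ 1.51787, f(4.9375) ≈ 1.59686, f(5.3125) ≈ 1.67006.
Sum = Δx · [f(4.1875) + f(4.5625) + f(4.9375) + f(5.3125)].
Sum ≈ 2.33134.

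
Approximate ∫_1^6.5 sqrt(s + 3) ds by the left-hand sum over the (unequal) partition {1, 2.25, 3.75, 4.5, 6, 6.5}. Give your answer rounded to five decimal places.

Subinterval widths: 1.25, 1.5, 0.75, 1.5, 0.5.
Left endpoints: 1, 2.25, 3.75, 4.5, 6.
f(1) ≈ 2.00000, f(2.25) ≈ 2.29129, f(3.75) ≈ 2.59808, f(4.5) ≈ 2.73861, f(6) ≈ 3.00000.
Sum = Σ Δs_i · f(s_i).
Sum ≈ 13.49341.

13.49341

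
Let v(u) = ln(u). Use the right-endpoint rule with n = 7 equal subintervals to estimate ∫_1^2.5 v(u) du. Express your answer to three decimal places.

0.887

Δu = (2.5 − 1)/7 = 3/14.
Right endpoints: 17/14, 10/7, 23/14, 13/7, 29/14, 16/7, 2.5.
v(17/14) ≈ 0.194, v(10/7) ≈ 0.357, v(23/14) ≈ 0.496, v(13/7) ≈ 0.619, v(29/14) ≈ 0.728, v(16/7) ≈ 0.827, v(2.5) ≈ 0.916.
Sum = Δu · [v(17/14) + v(10/7) + v(23/14) + ...].
Sum ≈ 0.887.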